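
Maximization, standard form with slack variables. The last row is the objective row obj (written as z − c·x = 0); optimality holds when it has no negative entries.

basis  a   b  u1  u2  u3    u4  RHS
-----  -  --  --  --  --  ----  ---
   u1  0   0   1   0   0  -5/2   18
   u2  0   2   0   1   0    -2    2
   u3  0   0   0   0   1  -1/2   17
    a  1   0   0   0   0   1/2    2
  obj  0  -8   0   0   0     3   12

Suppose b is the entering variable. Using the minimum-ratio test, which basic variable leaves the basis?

u2

Column b entries and ratios — u1: 0 ≤ 0, skip; u2: 2/2 = 1; u3: 0 ≤ 0, skip; a: 0 ≤ 0, skip.
Smallest ratio is 1 in the row of u2, so u2 leaves.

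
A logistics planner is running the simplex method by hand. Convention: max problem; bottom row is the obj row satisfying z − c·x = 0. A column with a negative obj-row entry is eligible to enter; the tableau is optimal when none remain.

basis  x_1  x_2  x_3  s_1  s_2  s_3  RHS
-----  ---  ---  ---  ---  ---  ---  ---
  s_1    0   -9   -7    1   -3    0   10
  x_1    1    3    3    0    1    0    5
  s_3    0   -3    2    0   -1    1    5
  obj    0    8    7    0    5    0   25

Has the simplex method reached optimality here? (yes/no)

Every obj-row coefficient is ≥ 0, so the tableau is optimal.

yes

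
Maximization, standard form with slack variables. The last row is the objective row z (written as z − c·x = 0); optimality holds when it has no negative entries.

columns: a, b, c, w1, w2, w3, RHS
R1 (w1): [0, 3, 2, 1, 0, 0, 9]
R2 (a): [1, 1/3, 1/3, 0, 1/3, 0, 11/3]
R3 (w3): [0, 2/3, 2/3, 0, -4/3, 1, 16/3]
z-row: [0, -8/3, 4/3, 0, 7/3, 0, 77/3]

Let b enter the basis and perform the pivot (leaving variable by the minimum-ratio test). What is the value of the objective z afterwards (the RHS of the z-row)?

Ratio test on column b — row 1: 9/3 = 3; row 2: (11/3)/(1/3) = 11; row 3: (16/3)/(2/3) = 8. Minimum is 3 at row 1 (w1 leaves); pivot element 3.
Pivot on row 1; the z-row RHS becomes 77/3 − (-8/3)·3 = 101/3.

101/3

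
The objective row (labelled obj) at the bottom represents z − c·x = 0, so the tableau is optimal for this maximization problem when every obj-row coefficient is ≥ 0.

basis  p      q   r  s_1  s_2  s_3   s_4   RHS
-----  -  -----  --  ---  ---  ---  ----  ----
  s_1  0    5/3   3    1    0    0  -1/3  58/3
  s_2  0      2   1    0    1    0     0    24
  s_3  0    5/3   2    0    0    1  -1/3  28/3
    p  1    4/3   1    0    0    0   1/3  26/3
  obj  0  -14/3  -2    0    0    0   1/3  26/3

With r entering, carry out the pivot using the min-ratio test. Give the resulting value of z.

Ratio test on column r — row 1: (58/3)/3 = 58/9; row 2: 24/1 = 24; row 3: (28/3)/2 = 14/3; row 4: (26/3)/1 = 26/3. Minimum is 14/3 at row 3 (s_3 leaves); pivot element 2.
Pivot on row 3; the obj-row RHS becomes 26/3 − (-2)·(14/3) = 18.

18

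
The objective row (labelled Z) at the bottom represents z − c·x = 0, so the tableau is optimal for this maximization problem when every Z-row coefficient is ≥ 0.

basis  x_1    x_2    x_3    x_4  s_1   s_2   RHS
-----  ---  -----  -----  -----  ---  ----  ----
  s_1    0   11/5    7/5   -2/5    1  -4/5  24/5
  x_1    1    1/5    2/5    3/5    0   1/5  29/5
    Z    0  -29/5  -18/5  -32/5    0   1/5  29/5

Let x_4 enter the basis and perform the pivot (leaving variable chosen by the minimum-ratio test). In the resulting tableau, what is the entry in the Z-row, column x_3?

2/3

Ratio test on column x_4 — row 1: entry -2/5 ≤ 0; row 2: (29/5)/(3/5) = 29/3. Minimum is 29/3 at row 2 (x_1 leaves); pivot element 3/5.
Divide row 2 by 3/5; eliminate column x_4 from the other rows.
Z-row update in column x_3: -18/5 − (-32/5)·(2/3) = 2/3.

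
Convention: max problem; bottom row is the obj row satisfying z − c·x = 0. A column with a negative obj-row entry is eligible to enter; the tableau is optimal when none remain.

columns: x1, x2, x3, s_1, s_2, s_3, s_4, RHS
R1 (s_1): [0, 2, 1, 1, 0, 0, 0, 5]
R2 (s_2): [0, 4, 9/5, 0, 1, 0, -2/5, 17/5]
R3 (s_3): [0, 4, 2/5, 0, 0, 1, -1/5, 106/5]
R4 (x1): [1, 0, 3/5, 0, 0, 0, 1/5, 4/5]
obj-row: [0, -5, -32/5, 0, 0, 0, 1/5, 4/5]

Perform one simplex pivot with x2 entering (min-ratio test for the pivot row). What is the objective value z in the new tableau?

101/20

Ratio test on column x2 — row 1: 5/2 = 5/2; row 2: (17/5)/4 = 17/20; row 3: (106/5)/4 = 53/10; row 4: entry 0 ≤ 0. Minimum is 17/20 at row 2 (s_2 leaves); pivot element 4.
Pivot on row 2; the obj-row RHS becomes 4/5 − (-5)·(17/20) = 101/20.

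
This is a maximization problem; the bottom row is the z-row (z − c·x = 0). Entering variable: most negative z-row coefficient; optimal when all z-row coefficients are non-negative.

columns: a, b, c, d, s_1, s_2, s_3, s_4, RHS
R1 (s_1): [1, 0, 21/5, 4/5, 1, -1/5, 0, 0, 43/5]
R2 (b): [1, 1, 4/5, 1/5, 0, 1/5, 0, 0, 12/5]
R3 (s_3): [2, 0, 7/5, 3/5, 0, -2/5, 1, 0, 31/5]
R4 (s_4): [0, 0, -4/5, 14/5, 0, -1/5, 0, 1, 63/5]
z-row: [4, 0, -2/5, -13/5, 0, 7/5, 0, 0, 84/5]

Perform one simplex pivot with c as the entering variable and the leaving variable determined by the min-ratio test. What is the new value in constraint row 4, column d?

62/21

Ratio test on column c — row 1: (43/5)/(21/5) = 43/21; row 2: (12/5)/(4/5) = 3; row 3: (31/5)/(7/5) = 31/7; row 4: entry -4/5 ≤ 0. Minimum is 43/21 at row 1 (s_1 leaves); pivot element 21/5.
Divide row 1 by 21/5; eliminate column c from the other rows.
Row 4 update in column d: 14/5 − (-4/5)·(4/21) = 62/21.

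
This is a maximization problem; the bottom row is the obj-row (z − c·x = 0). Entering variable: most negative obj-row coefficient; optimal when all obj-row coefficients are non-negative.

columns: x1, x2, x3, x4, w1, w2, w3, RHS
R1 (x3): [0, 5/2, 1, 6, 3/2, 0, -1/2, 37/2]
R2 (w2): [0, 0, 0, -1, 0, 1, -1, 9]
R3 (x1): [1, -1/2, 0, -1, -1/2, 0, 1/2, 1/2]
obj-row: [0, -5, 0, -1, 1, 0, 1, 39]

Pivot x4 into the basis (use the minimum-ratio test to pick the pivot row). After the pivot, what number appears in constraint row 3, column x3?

1/6

Ratio test on column x4 — row 1: (37/2)/6 = 37/12; row 2: entry -1 ≤ 0; row 3: entry -1 ≤ 0. Minimum is 37/12 at row 1 (x3 leaves); pivot element 6.
Divide row 1 by 6; eliminate column x4 from the other rows.
Row 3 update in column x3: 0 − (-1)·(1/6) = 1/6.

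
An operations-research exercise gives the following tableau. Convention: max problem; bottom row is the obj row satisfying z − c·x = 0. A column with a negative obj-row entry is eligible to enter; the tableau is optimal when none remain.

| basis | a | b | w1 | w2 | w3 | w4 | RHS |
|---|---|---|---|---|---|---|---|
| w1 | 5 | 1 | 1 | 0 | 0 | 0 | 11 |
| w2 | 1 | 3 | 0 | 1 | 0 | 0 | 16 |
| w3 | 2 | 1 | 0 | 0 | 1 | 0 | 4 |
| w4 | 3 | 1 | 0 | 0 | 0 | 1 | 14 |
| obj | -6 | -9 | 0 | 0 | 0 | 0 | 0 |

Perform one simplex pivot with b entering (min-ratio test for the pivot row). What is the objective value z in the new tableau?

36

Ratio test on column b — row 1: 11/1 = 11; row 2: 16/3 = 16/3; row 3: 4/1 = 4; row 4: 14/1 = 14. Minimum is 4 at row 3 (w3 leaves); pivot element 1.
Pivot on row 3; the obj-row RHS becomes 0 − (-9)·4 = 36.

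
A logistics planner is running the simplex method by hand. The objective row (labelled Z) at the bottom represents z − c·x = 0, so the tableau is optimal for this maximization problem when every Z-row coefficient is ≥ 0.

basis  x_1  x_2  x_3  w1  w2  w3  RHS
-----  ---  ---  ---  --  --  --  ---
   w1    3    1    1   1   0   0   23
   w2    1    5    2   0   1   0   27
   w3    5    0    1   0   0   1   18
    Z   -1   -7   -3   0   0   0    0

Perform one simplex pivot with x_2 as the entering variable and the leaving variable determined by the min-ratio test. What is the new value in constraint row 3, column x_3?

Ratio test on column x_2 — row 1: 23/1 = 23; row 2: 27/5 = 27/5; row 3: entry 0 ≤ 0. Minimum is 27/5 at row 2 (w2 leaves); pivot element 5.
Divide row 2 by 5; eliminate column x_2 from the other rows.
Row 3 update in column x_3: 1 − 0·(2/5) = 1.

1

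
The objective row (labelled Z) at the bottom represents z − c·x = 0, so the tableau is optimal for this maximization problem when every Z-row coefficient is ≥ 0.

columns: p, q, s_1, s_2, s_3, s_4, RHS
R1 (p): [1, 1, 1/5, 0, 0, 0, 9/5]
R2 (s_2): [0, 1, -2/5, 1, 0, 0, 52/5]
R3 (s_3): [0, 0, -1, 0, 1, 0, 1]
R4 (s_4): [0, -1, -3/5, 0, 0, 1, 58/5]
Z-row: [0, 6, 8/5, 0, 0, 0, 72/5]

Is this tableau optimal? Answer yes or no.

Every Z-row coefficient is ≥ 0, so the tableau is optimal.

yes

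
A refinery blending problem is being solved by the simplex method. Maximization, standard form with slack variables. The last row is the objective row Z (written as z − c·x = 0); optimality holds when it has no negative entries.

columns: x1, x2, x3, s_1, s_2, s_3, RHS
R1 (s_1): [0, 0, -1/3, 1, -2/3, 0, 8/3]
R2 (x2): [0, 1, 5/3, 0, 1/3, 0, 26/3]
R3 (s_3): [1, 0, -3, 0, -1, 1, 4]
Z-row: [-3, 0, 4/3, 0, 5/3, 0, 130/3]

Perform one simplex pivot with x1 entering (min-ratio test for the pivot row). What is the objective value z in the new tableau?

166/3

Ratio test on column x1 — row 1: entry 0 ≤ 0; row 2: entry 0 ≤ 0; row 3: 4/1 = 4. Minimum is 4 at row 3 (s_3 leaves); pivot element 1.
Pivot on row 3; the Z-row RHS becomes 130/3 − (-3)·4 = 166/3.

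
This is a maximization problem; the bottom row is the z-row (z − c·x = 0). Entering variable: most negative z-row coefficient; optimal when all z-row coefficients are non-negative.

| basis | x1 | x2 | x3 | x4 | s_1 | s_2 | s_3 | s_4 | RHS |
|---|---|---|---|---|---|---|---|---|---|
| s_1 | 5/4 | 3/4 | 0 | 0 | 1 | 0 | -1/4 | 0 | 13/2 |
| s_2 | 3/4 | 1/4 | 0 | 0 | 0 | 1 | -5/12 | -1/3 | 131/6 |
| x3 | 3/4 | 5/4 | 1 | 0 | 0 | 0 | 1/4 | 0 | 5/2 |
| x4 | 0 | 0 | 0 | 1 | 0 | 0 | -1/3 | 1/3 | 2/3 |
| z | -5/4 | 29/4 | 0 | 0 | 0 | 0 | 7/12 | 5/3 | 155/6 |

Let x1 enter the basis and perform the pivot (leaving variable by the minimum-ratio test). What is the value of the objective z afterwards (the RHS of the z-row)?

30

Ratio test on column x1 — row 1: (13/2)/(5/4) = 26/5; row 2: (131/6)/(3/4) = 262/9; row 3: (5/2)/(3/4) = 10/3; row 4: entry 0 ≤ 0. Minimum is 10/3 at row 3 (x3 leaves); pivot element 3/4.
Pivot on row 3; the z-row RHS becomes 155/6 − (-5/4)·(10/3) = 30.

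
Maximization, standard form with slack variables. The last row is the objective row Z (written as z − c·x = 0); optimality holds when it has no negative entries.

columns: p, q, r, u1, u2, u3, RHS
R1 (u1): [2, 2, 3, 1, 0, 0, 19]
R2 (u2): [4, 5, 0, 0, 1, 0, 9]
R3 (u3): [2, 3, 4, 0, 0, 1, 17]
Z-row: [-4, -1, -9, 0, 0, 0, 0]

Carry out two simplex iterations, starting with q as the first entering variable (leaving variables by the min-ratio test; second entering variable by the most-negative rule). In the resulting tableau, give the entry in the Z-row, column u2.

Ratio test on column q — row 1: 19/2 = 19/2; row 2: 9/5 = 9/5; row 3: 17/3 = 17/3. Minimum is 9/5 at row 2 (u2 leaves); pivot element 5.
Divide row 2 by 5; eliminate column q from the other rows.
Second iteration: most negative Z-row entry is -9 in column r, so r enters.
Ratio test on column r — row 1: (77/5)/3 = 77/15; row 2: entry 0 ≤ 0; row 3: (58/5)/4 = 29/10. Minimum is 29/10 at row 3 (u3 leaves); pivot element 4.
Divide row 3 by 4; eliminate column r from the other rows.
After both pivots, the entry at the Z-row, column u2 is -23/20.

-23/20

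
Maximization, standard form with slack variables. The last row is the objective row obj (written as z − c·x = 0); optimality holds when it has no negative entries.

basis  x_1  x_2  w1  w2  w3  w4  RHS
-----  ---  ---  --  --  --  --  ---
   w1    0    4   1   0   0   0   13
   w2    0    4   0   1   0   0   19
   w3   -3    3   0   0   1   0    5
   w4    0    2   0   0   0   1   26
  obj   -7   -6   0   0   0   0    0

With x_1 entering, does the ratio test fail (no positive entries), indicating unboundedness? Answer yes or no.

yes

Every constraint-row entry in column x_1 is ≤ 0, so increasing x_1 is unbounded.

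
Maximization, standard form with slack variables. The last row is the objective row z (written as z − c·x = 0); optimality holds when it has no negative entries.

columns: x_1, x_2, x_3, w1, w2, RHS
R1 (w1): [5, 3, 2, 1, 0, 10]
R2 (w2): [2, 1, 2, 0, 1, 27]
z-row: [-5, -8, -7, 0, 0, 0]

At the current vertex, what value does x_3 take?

x_3 is not in the basis, so in the current basic feasible solution x_3 = 0.

0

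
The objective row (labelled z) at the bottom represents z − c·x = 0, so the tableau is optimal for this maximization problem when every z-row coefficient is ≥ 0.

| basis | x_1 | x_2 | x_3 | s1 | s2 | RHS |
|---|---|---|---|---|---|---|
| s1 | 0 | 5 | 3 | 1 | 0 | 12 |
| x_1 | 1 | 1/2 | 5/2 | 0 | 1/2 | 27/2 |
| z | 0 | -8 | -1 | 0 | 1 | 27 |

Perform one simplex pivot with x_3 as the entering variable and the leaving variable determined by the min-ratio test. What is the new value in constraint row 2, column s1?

-5/6

Ratio test on column x_3 — row 1: 12/3 = 4; row 2: (27/2)/(5/2) = 27/5. Minimum is 4 at row 1 (s1 leaves); pivot element 3.
Divide row 1 by 3; eliminate column x_3 from the other rows.
Row 2 update in column s1: 0 − (5/2)·(1/3) = -5/6.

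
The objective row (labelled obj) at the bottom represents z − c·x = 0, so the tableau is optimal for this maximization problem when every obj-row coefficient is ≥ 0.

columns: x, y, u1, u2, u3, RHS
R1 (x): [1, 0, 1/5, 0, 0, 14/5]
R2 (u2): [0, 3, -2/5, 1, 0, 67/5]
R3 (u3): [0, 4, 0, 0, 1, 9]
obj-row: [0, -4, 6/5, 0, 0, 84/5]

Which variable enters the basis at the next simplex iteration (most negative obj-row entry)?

y

Negative obj-row entries: y: -4.
The most negative is -4 in column y, so y enters.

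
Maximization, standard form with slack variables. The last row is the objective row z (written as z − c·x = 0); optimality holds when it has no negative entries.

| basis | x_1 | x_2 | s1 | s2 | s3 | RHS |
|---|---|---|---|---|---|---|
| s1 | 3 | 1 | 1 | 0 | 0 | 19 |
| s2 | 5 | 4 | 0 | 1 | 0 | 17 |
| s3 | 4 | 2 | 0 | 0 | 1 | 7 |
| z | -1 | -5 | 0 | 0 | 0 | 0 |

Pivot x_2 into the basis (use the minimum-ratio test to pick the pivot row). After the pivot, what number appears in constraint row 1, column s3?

Ratio test on column x_2 — row 1: 19/1 = 19; row 2: 17/4 = 17/4; row 3: 7/2 = 7/2. Minimum is 7/2 at row 3 (s3 leaves); pivot element 2.
Divide row 3 by 2; eliminate column x_2 from the other rows.
Row 1 update in column s3: 0 − 1·(1/2) = -1/2.

-1/2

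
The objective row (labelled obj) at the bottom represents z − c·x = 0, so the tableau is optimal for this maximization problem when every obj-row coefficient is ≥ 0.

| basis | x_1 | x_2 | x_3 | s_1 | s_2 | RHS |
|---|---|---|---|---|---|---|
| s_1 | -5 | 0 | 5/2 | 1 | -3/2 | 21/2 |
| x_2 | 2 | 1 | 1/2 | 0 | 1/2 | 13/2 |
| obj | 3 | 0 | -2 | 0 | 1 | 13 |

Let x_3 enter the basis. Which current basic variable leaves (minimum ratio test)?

Column x_3 entries and ratios — s_1: (21/2)/(5/2) = 21/5; x_2: (13/2)/(1/2) = 13.
Smallest ratio is 21/5 in the row of s_1, so s_1 leaves.

s_1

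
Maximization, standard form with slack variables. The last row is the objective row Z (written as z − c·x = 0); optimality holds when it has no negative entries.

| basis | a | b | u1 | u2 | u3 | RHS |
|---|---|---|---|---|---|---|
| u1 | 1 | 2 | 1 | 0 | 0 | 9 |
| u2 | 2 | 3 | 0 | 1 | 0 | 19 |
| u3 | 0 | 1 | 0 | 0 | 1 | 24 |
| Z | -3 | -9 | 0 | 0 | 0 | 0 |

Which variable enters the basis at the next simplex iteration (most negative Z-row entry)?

Negative Z-row entries: a: -3, b: -9.
The most negative is -9 in column b, so b enters.

b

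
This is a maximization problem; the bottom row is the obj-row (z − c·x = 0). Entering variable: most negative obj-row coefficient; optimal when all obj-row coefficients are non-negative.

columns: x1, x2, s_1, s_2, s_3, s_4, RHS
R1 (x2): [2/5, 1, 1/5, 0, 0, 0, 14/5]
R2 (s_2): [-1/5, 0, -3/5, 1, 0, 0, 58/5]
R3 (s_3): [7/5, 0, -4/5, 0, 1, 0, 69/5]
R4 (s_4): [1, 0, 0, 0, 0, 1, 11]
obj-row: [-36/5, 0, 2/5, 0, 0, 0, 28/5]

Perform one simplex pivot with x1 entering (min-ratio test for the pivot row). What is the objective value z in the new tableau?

Ratio test on column x1 — row 1: (14/5)/(2/5) = 7; row 2: entry -1/5 ≤ 0; row 3: (69/5)/(7/5) = 69/7; row 4: 11/1 = 11. Minimum is 7 at row 1 (x2 leaves); pivot element 2/5.
Pivot on row 1; the obj-row RHS becomes 28/5 − (-36/5)·7 = 56.

56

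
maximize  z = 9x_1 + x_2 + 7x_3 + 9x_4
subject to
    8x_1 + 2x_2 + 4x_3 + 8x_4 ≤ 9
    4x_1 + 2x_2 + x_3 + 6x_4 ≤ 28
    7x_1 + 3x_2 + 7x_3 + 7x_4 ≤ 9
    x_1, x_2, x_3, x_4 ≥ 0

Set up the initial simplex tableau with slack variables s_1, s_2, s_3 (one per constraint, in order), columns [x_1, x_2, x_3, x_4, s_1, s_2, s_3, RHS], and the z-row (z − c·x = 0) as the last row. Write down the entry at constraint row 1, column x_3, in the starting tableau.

Constraint 1 has coefficient 4 on x_3.

4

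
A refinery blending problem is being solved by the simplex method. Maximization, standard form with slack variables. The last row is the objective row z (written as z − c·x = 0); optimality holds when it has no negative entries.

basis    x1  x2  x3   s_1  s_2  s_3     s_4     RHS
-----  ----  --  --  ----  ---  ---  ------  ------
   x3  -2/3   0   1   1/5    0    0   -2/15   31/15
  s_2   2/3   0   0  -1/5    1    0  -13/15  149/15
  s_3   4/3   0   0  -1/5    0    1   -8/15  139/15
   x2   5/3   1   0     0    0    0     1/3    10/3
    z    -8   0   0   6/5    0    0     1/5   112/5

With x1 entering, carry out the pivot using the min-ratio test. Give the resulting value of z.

192/5

Ratio test on column x1 — row 1: entry -2/3 ≤ 0; row 2: (149/15)/(2/3) = 149/10; row 3: (139/15)/(4/3) = 139/20; row 4: (10/3)/(5/3) = 2. Minimum is 2 at row 4 (x2 leaves); pivot element 5/3.
Pivot on row 4; the z-row RHS becomes 112/5 − (-8)·2 = 192/5.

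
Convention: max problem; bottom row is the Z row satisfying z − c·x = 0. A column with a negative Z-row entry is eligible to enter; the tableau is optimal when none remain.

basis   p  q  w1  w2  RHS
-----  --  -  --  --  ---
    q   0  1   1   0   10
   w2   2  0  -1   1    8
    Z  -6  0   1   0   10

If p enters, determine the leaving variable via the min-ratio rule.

w2

Column p entries and ratios — q: 0 ≤ 0, skip; w2: 8/2 = 4.
Smallest ratio is 4 in the row of w2, so w2 leaves.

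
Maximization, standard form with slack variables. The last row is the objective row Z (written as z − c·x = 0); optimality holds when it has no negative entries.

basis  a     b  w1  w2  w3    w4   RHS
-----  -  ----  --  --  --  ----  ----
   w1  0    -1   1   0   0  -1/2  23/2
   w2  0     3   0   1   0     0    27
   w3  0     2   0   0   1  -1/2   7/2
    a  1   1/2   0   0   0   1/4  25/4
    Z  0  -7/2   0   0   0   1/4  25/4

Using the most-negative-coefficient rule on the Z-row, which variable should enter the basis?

Negative Z-row entries: b: -7/2.
The most negative is -7/2 in column b, so b enters.

b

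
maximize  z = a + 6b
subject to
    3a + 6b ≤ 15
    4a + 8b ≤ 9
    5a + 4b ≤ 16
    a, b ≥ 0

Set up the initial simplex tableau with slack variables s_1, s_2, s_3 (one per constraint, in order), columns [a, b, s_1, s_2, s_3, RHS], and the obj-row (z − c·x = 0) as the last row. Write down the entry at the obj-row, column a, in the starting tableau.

-1

The obj-row carries the negated objective coefficients: the a entry is -1.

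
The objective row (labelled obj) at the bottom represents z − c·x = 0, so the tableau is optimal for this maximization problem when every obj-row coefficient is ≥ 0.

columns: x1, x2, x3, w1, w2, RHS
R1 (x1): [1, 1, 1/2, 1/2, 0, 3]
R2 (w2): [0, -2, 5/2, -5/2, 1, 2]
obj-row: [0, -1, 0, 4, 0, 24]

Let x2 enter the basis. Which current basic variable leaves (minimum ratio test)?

x1

Column x2 entries and ratios — x1: 3/1 = 3; w2: -2 ≤ 0, skip.
Smallest ratio is 3 in the row of x1, so x1 leaves.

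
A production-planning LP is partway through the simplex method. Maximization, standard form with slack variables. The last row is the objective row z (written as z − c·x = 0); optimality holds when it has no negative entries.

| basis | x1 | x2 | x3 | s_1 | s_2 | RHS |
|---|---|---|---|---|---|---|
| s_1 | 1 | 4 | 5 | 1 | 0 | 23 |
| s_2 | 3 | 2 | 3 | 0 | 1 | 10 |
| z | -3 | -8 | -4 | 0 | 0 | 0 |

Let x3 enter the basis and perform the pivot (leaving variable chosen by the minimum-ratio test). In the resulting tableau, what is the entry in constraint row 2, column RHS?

10/3

Ratio test on column x3 — row 1: 23/5 = 23/5; row 2: 10/3 = 10/3. Minimum is 10/3 at row 2 (s_2 leaves); pivot element 3.
Divide row 2 by 3; eliminate column x3 from the other rows.
In the new row 2, the RHS entry is the old entry divided by the pivot: 10/3 = 10/3.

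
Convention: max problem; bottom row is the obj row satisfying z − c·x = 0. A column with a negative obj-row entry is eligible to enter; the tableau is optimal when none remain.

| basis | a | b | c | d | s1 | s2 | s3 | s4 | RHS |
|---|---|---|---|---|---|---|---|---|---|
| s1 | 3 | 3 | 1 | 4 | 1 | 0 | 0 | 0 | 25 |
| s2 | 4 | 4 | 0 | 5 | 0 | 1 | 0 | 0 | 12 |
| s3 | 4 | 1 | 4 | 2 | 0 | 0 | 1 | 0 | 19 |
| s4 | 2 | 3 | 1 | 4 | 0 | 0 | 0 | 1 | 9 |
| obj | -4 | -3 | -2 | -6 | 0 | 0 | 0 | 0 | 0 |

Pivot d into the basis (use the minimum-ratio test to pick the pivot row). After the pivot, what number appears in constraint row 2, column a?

3/2

Ratio test on column d — row 1: 25/4 = 25/4; row 2: 12/5 = 12/5; row 3: 19/2 = 19/2; row 4: 9/4 = 9/4. Minimum is 9/4 at row 4 (s4 leaves); pivot element 4.
Divide row 4 by 4; eliminate column d from the other rows.
Row 2 update in column a: 4 − 5·(1/2) = 3/2.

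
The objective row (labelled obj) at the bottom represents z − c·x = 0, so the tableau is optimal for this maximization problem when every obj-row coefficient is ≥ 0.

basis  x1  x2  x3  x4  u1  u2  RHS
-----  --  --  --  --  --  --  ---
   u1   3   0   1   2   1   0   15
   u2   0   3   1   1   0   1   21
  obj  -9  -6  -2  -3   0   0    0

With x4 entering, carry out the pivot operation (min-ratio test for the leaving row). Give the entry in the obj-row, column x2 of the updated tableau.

Ratio test on column x4 — row 1: 15/2 = 15/2; row 2: 21/1 = 21. Minimum is 15/2 at row 1 (u1 leaves); pivot element 2.
Divide row 1 by 2; eliminate column x4 from the other rows.
obj-row update in column x2: -6 − (-3)·0 = -6.

-6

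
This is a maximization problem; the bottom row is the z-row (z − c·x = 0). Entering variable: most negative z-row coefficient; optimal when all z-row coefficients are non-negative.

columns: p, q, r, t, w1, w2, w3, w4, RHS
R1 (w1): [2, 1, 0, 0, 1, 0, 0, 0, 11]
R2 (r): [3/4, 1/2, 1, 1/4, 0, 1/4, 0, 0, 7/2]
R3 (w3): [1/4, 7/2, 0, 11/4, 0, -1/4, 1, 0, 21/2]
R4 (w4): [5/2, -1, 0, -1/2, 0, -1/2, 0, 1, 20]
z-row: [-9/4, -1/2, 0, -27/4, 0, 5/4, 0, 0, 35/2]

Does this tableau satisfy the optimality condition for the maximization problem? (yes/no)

The z-row has a negative entry -27/4 in column t, so it is not optimal.

no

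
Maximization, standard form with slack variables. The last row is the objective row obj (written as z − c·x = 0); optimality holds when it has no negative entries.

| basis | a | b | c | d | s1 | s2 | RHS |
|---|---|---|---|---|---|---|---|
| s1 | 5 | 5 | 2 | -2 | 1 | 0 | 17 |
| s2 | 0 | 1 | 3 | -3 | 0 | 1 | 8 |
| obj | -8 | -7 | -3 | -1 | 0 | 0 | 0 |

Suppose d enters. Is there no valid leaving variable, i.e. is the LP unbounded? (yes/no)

yes

Every constraint-row entry in column d is ≤ 0, so increasing d is unbounded.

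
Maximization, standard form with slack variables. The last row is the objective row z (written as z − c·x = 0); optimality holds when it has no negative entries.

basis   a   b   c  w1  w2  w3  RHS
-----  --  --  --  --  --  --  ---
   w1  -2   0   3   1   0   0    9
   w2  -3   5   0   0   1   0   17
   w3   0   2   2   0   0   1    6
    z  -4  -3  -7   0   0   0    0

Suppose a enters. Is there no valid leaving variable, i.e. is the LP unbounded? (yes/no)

Every constraint-row entry in column a is ≤ 0, so increasing a is unbounded.

yes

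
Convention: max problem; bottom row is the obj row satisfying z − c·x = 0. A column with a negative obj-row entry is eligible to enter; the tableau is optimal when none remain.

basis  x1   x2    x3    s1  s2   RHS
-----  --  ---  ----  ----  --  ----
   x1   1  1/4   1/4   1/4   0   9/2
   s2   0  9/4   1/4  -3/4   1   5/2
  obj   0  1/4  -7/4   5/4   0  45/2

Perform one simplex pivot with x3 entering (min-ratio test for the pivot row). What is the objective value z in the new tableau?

Ratio test on column x3 — row 1: (9/2)/(1/4) = 18; row 2: (5/2)/(1/4) = 10. Minimum is 10 at row 2 (s2 leaves); pivot element 1/4.
Pivot on row 2; the obj-row RHS becomes 45/2 − (-7/4)·10 = 40.

40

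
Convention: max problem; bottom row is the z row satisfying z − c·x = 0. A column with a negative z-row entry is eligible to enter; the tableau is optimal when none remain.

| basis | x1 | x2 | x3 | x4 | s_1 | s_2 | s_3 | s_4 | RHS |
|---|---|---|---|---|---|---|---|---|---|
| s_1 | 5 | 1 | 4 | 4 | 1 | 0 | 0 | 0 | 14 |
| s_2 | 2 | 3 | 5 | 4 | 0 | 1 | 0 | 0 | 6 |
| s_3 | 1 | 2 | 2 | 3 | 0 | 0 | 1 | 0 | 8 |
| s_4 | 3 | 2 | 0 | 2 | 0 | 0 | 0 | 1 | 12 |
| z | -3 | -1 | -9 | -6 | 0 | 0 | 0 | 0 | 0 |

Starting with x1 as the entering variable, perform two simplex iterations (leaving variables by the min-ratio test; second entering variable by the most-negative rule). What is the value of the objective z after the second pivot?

156/17

Ratio test on column x1 — row 1: 14/5 = 14/5; row 2: 6/2 = 3; row 3: 8/1 = 8; row 4: 12/3 = 4. Minimum is 14/5 at row 1 (s_1 leaves); pivot element 5.
Pivot on row 1; the z-row RHS becomes 0 − (-3)·(14/5) = 42/5.
Next entering variable (most negative z-row entry -33/5): x3.
Ratio test on column x3 — row 1: (14/5)/(4/5) = 7/2; row 2: (2/5)/(17/5) = 2/17; row 3: (26/5)/(6/5) = 13/3; row 4: entry -12/5 ≤ 0. Minimum is 2/17 at row 2 (s_2 leaves); pivot element 17/5.
After the second pivot the z-row RHS is 42/5 − (-33/5)·(2/17) = 156/17.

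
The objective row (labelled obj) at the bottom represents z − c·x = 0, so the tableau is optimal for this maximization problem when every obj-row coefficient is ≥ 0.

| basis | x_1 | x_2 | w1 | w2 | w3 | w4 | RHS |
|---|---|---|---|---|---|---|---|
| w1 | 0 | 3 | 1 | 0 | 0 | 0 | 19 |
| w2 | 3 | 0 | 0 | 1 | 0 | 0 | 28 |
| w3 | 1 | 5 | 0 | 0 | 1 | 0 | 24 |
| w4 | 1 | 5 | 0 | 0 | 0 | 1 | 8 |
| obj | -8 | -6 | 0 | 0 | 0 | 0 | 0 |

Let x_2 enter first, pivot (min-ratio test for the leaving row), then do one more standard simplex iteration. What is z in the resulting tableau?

64

Ratio test on column x_2 — row 1: 19/3 = 19/3; row 2: entry 0 ≤ 0; row 3: 24/5 = 24/5; row 4: 8/5 = 8/5. Minimum is 8/5 at row 4 (w4 leaves); pivot element 5.
Pivot on row 4; the obj-row RHS becomes 0 − (-6)·(8/5) = 48/5.
Next entering variable (most negative obj-row entry -34/5): x_1.
Ratio test on column x_1 — row 1: entry -3/5 ≤ 0; row 2: 28/3 = 28/3; row 3: entry 0 ≤ 0; row 4: (8/5)/(1/5) = 8. Minimum is 8 at row 4 (x_2 leaves); pivot element 1/5.
After the second pivot the obj-row RHS is 48/5 − (-34/5)·8 = 64.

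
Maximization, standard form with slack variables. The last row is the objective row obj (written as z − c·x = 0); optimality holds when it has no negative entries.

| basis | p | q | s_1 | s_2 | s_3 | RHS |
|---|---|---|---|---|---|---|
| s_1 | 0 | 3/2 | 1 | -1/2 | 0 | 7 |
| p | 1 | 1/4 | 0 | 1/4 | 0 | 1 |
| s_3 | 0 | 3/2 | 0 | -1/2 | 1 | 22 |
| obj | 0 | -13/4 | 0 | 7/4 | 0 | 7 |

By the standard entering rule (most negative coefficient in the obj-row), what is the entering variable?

q

Negative obj-row entries: q: -13/4.
The most negative is -13/4 in column q, so q enters.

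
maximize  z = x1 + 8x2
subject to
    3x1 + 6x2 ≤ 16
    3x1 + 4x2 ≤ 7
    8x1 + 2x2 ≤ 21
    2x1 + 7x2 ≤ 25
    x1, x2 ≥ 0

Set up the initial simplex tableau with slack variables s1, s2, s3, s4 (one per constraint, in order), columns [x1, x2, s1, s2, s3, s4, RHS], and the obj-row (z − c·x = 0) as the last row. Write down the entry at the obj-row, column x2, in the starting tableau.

The obj-row carries the negated objective coefficients: the x2 entry is -8.

-8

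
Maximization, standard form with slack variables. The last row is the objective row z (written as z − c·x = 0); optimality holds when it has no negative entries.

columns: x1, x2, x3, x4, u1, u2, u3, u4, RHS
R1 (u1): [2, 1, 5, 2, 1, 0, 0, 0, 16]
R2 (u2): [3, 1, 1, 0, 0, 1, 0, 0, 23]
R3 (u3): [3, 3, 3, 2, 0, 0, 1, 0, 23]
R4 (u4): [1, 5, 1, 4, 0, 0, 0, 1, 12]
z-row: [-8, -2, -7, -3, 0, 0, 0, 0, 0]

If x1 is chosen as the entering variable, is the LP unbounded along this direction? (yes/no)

Column x1 has positive entries in row(s) 1, 2, 3, 4, so the ratio test bounds it — not unbounded.

no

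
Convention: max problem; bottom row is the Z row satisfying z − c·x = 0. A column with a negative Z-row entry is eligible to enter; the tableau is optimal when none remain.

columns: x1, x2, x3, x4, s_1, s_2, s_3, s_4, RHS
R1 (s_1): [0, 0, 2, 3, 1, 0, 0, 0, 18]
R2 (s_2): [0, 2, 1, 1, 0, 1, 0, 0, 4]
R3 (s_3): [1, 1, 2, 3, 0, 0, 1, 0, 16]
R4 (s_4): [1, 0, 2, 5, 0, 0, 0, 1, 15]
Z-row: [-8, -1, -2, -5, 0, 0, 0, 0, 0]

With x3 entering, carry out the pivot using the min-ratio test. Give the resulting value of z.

8

Ratio test on column x3 — row 1: 18/2 = 9; row 2: 4/1 = 4; row 3: 16/2 = 8; row 4: 15/2 = 15/2. Minimum is 4 at row 2 (s_2 leaves); pivot element 1.
Pivot on row 2; the Z-row RHS becomes 0 − (-2)·4 = 8.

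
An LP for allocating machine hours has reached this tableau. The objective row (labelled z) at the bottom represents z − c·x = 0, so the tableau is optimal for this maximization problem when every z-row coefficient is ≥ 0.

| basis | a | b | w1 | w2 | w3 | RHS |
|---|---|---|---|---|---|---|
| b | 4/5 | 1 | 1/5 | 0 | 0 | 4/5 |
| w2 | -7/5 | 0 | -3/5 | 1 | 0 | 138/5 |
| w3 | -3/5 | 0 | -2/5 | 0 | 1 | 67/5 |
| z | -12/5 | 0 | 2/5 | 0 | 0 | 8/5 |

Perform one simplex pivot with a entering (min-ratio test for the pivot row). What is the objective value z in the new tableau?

Ratio test on column a — row 1: (4/5)/(4/5) = 1; row 2: entry -7/5 ≤ 0; row 3: entry -3/5 ≤ 0. Minimum is 1 at row 1 (b leaves); pivot element 4/5.
Pivot on row 1; the z-row RHS becomes 8/5 − (-12/5)·1 = 4.

4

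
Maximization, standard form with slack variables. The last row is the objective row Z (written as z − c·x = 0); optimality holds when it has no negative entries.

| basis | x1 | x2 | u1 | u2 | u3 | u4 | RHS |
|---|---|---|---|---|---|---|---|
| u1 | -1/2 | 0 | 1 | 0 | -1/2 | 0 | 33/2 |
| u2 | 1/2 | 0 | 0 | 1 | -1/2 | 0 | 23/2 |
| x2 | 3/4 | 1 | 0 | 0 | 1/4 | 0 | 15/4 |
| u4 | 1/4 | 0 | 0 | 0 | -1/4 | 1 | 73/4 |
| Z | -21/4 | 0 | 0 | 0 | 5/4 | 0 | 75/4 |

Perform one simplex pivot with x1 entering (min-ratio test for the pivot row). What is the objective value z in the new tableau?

45

Ratio test on column x1 — row 1: entry -1/2 ≤ 0; row 2: (23/2)/(1/2) = 23; row 3: (15/4)/(3/4) = 5; row 4: (73/4)/(1/4) = 73. Minimum is 5 at row 3 (x2 leaves); pivot element 3/4.
Pivot on row 3; the Z-row RHS becomes 75/4 − (-21/4)·5 = 45.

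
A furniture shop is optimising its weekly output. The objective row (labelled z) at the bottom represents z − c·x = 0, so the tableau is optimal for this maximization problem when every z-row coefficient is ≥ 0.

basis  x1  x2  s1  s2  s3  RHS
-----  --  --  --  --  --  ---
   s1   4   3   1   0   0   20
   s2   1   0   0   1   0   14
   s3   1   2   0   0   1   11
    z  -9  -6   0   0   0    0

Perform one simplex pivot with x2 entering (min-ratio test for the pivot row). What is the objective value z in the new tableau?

Ratio test on column x2 — row 1: 20/3 = 20/3; row 2: entry 0 ≤ 0; row 3: 11/2 = 11/2. Minimum is 11/2 at row 3 (s3 leaves); pivot element 2.
Pivot on row 3; the z-row RHS becomes 0 − (-6)·(11/2) = 33.

33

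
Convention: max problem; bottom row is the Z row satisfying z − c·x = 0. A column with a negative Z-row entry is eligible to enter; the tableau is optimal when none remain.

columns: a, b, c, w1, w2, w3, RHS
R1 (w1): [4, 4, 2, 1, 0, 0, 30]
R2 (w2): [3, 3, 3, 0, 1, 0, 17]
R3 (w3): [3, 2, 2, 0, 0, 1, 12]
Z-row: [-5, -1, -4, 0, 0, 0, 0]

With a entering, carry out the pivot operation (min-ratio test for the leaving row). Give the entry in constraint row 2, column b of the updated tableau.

1

Ratio test on column a — row 1: 30/4 = 15/2; row 2: 17/3 = 17/3; row 3: 12/3 = 4. Minimum is 4 at row 3 (w3 leaves); pivot element 3.
Divide row 3 by 3; eliminate column a from the other rows.
Row 2 update in column b: 3 − 3·(2/3) = 1.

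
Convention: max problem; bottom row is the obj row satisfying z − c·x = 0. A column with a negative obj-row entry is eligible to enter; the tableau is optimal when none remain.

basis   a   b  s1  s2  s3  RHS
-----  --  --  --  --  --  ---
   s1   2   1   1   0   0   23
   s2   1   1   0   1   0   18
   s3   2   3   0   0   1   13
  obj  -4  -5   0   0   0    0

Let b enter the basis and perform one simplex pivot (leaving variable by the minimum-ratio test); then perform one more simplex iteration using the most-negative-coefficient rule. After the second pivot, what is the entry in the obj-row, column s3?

2

Ratio test on column b — row 1: 23/1 = 23; row 2: 18/1 = 18; row 3: 13/3 = 13/3. Minimum is 13/3 at row 3 (s3 leaves); pivot element 3.
Divide row 3 by 3; eliminate column b from the other rows.
Second iteration: most negative obj-row entry is -2/3 in column a, so a enters.
Ratio test on column a — row 1: (56/3)/(4/3) = 14; row 2: (41/3)/(1/3) = 41; row 3: (13/3)/(2/3) = 13/2. Minimum is 13/2 at row 3 (b leaves); pivot element 2/3.
Divide row 3 by 2/3; eliminate column a from the other rows.
After both pivots, the entry at the obj-row, column s3 is 2.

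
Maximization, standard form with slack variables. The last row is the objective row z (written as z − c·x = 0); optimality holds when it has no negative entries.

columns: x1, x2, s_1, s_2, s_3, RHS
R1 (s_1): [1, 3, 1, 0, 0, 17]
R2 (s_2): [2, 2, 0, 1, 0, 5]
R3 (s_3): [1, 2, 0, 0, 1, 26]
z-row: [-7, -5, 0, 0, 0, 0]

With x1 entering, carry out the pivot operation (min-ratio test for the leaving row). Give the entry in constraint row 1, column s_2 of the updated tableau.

-1/2

Ratio test on column x1 — row 1: 17/1 = 17; row 2: 5/2 = 5/2; row 3: 26/1 = 26. Minimum is 5/2 at row 2 (s_2 leaves); pivot element 2.
Divide row 2 by 2; eliminate column x1 from the other rows.
Row 1 update in column s_2: 0 − 1·(1/2) = -1/2.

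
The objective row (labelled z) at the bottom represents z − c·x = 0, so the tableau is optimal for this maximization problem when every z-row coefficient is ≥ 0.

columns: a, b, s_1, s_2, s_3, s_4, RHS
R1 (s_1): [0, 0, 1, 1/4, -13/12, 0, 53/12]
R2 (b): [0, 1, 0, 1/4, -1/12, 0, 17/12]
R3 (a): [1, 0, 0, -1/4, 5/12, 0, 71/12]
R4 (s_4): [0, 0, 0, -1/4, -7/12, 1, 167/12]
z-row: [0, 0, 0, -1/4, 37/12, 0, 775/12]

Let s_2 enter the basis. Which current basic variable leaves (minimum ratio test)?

b

Column s_2 entries and ratios — s_1: (53/12)/(1/4) = 53/3; b: (17/12)/(1/4) = 17/3; a: -1/4 ≤ 0, skip; s_4: -1/4 ≤ 0, skip.
Smallest ratio is 17/3 in the row of b, so b leaves.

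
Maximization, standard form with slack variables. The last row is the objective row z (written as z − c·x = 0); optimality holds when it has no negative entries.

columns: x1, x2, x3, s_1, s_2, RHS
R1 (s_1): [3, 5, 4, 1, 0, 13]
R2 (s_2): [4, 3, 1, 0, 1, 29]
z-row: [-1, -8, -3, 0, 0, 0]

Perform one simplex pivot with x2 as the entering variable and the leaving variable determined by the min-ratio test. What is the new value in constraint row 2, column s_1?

Ratio test on column x2 — row 1: 13/5 = 13/5; row 2: 29/3 = 29/3. Minimum is 13/5 at row 1 (s_1 leaves); pivot element 5.
Divide row 1 by 5; eliminate column x2 from the other rows.
Row 2 update in column s_1: 0 − 3·(1/5) = -3/5.

-3/5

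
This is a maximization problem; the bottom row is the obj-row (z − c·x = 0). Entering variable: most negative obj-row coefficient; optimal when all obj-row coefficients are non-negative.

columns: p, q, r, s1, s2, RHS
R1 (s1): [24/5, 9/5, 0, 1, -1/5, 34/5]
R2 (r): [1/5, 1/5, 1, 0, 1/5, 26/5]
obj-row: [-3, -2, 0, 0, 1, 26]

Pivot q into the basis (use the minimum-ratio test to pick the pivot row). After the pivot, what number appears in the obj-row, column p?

Ratio test on column q — row 1: (34/5)/(9/5) = 34/9; row 2: (26/5)/(1/5) = 26. Minimum is 34/9 at row 1 (s1 leaves); pivot element 9/5.
Divide row 1 by 9/5; eliminate column q from the other rows.
obj-row update in column p: -3 − (-2)·(8/3) = 7/3.

7/3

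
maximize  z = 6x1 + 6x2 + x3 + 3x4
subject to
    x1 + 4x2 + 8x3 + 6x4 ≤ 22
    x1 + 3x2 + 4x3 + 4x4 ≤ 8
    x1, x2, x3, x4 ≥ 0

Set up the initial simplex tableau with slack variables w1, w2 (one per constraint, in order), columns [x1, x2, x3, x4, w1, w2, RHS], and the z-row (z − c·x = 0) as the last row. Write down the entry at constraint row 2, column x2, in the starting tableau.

Constraint 2 has coefficient 3 on x2.

3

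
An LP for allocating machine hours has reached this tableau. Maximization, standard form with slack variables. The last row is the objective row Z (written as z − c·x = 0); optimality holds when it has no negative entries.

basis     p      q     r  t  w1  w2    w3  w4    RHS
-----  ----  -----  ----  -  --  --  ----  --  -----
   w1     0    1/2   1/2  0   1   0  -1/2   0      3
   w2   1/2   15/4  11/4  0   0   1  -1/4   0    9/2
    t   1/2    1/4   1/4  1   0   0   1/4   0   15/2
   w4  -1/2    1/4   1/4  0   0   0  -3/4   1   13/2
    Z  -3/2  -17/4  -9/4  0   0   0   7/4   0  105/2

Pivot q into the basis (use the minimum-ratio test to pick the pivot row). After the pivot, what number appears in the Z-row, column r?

13/15

Ratio test on column q — row 1: 3/(1/2) = 6; row 2: (9/2)/(15/4) = 6/5; row 3: (15/2)/(1/4) = 30; row 4: (13/2)/(1/4) = 26. Minimum is 6/5 at row 2 (w2 leaves); pivot element 15/4.
Divide row 2 by 15/4; eliminate column q from the other rows.
Z-row update in column r: -9/4 − (-17/4)·(11/15) = 13/15.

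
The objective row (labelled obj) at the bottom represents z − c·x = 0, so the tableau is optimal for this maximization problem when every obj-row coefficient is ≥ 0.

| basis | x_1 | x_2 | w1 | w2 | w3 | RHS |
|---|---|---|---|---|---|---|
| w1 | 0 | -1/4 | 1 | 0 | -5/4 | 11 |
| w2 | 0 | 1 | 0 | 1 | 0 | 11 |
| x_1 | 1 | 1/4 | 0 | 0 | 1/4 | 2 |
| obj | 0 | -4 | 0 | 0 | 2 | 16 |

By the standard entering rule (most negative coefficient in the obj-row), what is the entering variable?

x_2

Negative obj-row entries: x_2: -4.
The most negative is -4 in column x_2, so x_2 enters.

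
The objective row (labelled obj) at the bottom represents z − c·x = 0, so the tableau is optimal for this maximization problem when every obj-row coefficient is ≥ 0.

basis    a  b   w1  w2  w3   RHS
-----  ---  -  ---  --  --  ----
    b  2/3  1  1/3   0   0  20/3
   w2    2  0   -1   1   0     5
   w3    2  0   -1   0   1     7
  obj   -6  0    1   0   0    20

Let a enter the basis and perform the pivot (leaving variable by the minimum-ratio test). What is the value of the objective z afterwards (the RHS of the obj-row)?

Ratio test on column a — row 1: (20/3)/(2/3) = 10; row 2: 5/2 = 5/2; row 3: 7/2 = 7/2. Minimum is 5/2 at row 2 (w2 leaves); pivot element 2.
Pivot on row 2; the obj-row RHS becomes 20 − (-6)·(5/2) = 35.

35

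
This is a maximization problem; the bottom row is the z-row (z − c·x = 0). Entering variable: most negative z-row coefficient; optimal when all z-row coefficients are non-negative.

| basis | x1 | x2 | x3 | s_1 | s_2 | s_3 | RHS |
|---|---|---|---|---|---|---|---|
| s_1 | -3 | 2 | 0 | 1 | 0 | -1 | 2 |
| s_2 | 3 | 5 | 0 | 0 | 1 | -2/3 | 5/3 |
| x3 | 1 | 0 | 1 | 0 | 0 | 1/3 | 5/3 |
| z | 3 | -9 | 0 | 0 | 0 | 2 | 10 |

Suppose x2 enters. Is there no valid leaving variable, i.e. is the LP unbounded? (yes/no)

Column x2 has positive entries in row(s) 1, 2, so the ratio test bounds it — not unbounded.

no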